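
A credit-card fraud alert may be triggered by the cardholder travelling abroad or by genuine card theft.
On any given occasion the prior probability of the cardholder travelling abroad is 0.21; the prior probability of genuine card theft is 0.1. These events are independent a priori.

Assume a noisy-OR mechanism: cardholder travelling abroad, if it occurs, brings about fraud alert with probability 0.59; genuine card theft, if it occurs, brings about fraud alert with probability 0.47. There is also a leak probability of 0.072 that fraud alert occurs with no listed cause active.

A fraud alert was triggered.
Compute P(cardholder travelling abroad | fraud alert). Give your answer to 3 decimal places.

Under noisy-OR, P(fraud alert | causes) = 1 − (1−0.072)·∏(1−qᵢ) over the active causes.
P(fraud alert) = 0.072*0.79*0.9 + 0.50816*0.79*0.1 + 0.61952*0.21*0.9 + 0.798346*0.21*0.1 = 0.051192 + 0.040145 + 0.117089 + 0.016765 = 0.225191
Restricting to configurations with cardholder travelling abroad present: 0.117089 + 0.016765 = 0.133854.
Hence the posterior is 0.133854/0.225191 ≈ 0.594.

P(cardholder travelling abroad | fraud alert) ≈ 0.594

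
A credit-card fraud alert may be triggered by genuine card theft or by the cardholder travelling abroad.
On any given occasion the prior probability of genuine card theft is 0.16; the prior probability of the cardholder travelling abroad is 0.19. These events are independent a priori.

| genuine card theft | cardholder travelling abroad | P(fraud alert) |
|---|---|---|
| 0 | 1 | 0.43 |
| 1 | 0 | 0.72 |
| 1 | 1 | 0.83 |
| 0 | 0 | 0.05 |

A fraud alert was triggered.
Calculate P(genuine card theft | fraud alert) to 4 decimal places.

P(fraud alert) = 0.05*0.84*0.81 + 0.43*0.84*0.19 + 0.72*0.16*0.81 + 0.83*0.16*0.19 = 0.034020 + 0.068628 + 0.093312 + 0.025232 = 0.221192
Of this, 0.118544 comes from 0.093312 + 0.025232 (the genuine card theft=true cases).
P(genuine card theft | fraud alert) = 0.118544 / 0.221192 ≈ 0.5359

P(genuine card theft | fraud alert) ≈ 0.5359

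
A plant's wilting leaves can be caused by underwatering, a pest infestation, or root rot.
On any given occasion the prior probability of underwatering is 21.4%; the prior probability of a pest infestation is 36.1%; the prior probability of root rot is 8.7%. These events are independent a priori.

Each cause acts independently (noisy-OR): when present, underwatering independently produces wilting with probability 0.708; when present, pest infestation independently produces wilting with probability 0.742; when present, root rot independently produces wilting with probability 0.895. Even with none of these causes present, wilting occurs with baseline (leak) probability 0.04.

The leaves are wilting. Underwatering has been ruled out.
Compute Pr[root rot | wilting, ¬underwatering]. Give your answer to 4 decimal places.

Pr[root rot | wilting, ¬underwatering] ≈ 0.2290

Under noisy-OR, P(wilting | causes) = 1 − (1−0.04)·∏(1−qᵢ) over the active causes.
P(wilting | ¬underwatering) = 0.04*0.639*0.913 + 0.8992*0.639*0.087 + 0.75232*0.361*0.913 + 0.973994*0.361*0.087 = 0.023336 + 0.049989 + 0.247959 + 0.030590 = 0.351874
Restricting to configurations with root rot present: 0.049989 + 0.030590 = 0.080579.
P(root rot | wilting, ¬underwatering) = 0.080579 / 0.351874 ≈ 0.2290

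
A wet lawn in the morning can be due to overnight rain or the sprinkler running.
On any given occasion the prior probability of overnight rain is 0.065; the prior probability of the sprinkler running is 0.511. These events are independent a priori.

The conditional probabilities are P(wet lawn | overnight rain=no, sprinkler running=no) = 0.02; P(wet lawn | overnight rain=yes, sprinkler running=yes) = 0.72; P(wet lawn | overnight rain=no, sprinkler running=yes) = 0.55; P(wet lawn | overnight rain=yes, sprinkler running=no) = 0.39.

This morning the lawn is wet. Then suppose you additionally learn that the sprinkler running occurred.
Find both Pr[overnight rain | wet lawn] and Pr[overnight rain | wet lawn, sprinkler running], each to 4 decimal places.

Sum P(wet lawn|·) weighted by the priors over the 4 (overnight rain, sprinkler running) configurations:
  P(wet lawn) = 0.02*0.935*0.489 + 0.55*0.935*0.511 + 0.39*0.065*0.489 + 0.72*0.065*0.511
        = 0.009144 + 0.262782 + 0.012396 + 0.023915 = 0.308237
Keeping only the overnight rain-present terms gives 0.036311, so
  P(overnight rain | wet lawn) = 0.036311 / 0.308237 ≈ 0.1178

With the extra evidence:
P(wet lawn | sprinkler running) = 0.55×0.935 + 0.72×0.065 = 0.514250 + 0.046800 = 0.561050
Restricting to configurations with overnight rain present: 0.72×0.065 = 0.046800.
P(overnight rain | wet lawn, sprinkler running) = 0.046800 / 0.561050 ≈ 0.0834

Pr[overnight rain | wet lawn] ≈ 0.1178; Pr[overnight rain | wet lawn, sprinkler running] ≈ 0.0834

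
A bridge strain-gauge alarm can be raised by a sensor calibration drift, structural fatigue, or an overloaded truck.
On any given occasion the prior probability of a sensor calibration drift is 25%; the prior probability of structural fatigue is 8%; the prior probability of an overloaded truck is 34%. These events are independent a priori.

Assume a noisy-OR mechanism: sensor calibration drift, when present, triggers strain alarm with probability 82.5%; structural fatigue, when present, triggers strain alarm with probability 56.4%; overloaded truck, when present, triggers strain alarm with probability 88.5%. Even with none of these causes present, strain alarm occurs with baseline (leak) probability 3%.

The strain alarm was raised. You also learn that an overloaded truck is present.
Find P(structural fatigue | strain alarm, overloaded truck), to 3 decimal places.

P(structural fatigue | strain alarm, overloaded truck) ≈ 0.084

Under noisy-OR, P(strain alarm | causes) = 1 − (1−0.03)·∏(1−qᵢ) over the active causes.
Weight on structural fatigue=true, given the evidence: 0.057082 + 0.019830 = 0.076912
Normalizer over all consistent configurations: 0.88845*0.75*0.92 + 0.951364*0.75*0.08 + 0.980479*0.25*0.92 + 0.991489*0.25*0.08 = 0.915453
Posterior = 0.076912 / 0.915453 ≈ 0.084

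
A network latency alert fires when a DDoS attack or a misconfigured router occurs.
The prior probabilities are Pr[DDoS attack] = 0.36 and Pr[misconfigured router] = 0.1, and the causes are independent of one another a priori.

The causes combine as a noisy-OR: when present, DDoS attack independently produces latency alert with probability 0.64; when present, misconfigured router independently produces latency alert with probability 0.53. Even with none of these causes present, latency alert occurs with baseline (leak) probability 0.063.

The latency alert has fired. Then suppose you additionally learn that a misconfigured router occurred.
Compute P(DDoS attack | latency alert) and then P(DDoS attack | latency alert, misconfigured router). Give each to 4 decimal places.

P(DDoS attack | latency alert) ≈ 0.7726; P(DDoS attack | latency alert, misconfigured router) ≈ 0.4582

Under noisy-OR, P(latency alert | causes) = 1 − (1−0.063)·∏(1−qᵢ) over the active causes.
Numerator (weight on configurations with DDoS attack): 0.214708 + 0.030293 = 0.245001
Normalizer over all consistent configurations: 0.063·0.64·0.9 + 0.55961·0.64·0.1 + 0.66268·0.36·0.9 + 0.84146·0.36·0.1 = 0.317104
P(DDoS attack | latency alert) = 0.245001/0.317104 ≈ 0.7726

With the extra evidence:
P(latency alert | misconfigured router) = 0.55961*0.64 + 0.84146*0.36 = 0.358150 + 0.302926 = 0.661076
The DDoS attack-present share is 0.84146*0.36 = 0.302926.
So P(DDoS attack | latency alert, misconfigured router) = 0.302926/0.661076 ≈ 0.4582.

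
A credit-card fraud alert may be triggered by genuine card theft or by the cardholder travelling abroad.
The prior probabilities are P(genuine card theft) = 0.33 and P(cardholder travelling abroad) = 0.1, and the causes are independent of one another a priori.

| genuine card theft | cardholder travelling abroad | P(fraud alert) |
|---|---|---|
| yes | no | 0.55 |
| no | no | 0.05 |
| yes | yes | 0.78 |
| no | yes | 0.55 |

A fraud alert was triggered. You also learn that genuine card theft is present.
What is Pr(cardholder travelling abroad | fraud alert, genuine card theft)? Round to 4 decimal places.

Sum P(fraud alert|·) weighted by the priors over both values of cardholder travelling abroad:
  P(fraud alert | genuine card theft) = 0.55×0.9 + 0.78×0.1
        = 0.495000 + 0.078000 = 0.573000
Configurations with cardholder travelling abroad contribute 0.078000, so
  P(cardholder travelling abroad | fraud alert, genuine card theft) = 0.078000 / 0.573000 ≈ 0.1361

Pr(cardholder travelling abroad | fraud alert, genuine card theft) ≈ 0.1361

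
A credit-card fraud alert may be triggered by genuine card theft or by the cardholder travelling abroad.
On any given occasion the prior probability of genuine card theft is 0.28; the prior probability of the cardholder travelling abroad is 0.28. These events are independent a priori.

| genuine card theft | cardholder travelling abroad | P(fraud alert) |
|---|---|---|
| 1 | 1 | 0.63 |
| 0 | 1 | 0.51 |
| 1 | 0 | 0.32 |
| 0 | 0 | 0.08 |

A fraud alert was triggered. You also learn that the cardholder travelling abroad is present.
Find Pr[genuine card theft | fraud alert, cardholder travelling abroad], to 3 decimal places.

Pr[genuine card theft | fraud alert, cardholder travelling abroad] ≈ 0.325

Sum P(fraud alert|·) weighted by the priors over both values of genuine card theft:
  P(fraud alert | cardholder travelling abroad) = 0.51×0.72 + 0.63×0.28
        = 0.367200 + 0.176400 = 0.543600
The terms with genuine card theft present sum to 0.176400, so
  P(genuine card theft | fraud alert, cardholder travelling abroad) = 0.176400 / 0.543600 ≈ 0.325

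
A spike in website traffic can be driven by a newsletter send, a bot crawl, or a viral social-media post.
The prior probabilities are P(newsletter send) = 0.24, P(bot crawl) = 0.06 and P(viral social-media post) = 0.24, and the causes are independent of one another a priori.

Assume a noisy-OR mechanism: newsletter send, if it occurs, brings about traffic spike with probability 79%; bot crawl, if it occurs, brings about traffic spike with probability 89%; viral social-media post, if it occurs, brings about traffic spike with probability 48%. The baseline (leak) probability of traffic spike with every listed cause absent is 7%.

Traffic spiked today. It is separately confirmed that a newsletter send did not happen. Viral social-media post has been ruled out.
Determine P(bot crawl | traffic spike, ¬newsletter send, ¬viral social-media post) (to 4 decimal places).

P(bot crawl | traffic spike, ¬newsletter send, ¬viral social-media post) ≈ 0.4501

Under noisy-OR, P(traffic spike | causes) = 1 − (1−0.07)·∏(1−qᵢ) over the active causes.
P(traffic spike | ¬newsletter send, ¬viral social-media post) = 0.07×0.94 + 0.8977×0.06 = 0.065800 + 0.053862 = 0.119662
Of this, 0.053862 comes from 0.8977×0.06 (the bot crawl=true cases).
P(bot crawl | traffic spike, ¬newsletter send, ¬viral social-media post) = 0.053862 / 0.119662 ≈ 0.4501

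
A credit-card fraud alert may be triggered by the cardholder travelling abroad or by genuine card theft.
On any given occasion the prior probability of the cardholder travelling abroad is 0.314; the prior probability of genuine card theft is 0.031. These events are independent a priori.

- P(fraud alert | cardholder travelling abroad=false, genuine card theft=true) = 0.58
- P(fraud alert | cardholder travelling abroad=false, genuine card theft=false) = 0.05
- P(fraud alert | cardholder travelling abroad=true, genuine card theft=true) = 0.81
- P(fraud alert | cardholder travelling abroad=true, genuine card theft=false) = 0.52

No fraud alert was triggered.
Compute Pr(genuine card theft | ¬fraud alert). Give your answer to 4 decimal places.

P(¬fraud alert) = 0.95*0.686*0.969 + 0.42*0.686*0.031 + 0.48*0.314*0.969 + 0.19*0.314*0.031 = 0.631497 + 0.008932 + 0.146048 + 0.001849 = 0.788326
Of this, 0.010781 comes from 0.008932 + 0.001849 (the genuine card theft=true cases).
So P(genuine card theft | ¬fraud alert) = 0.010781/0.788326 ≈ 0.0137.

Pr(genuine card theft | ¬fraud alert) ≈ 0.0137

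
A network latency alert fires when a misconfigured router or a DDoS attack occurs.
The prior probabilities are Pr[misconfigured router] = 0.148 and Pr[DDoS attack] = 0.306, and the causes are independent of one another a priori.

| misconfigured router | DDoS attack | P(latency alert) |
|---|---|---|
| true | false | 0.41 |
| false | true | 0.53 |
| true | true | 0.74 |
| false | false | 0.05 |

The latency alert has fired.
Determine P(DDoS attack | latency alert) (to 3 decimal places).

By total probability over the 4 (misconfigured router, DDoS attack) configurations:
  P(latency alert) = 0.05*0.852*0.694 + 0.53*0.852*0.306 + 0.41*0.148*0.694 + 0.74*0.148*0.306
        = 0.029564 + 0.138177 + 0.042112 + 0.033513 = 0.243366
Keeping only the DDoS attack-present terms gives 0.171690, so
  P(DDoS attack | latency alert) = 0.171690 / 0.243366 ≈ 0.705

P(DDoS attack | latency alert) ≈ 0.705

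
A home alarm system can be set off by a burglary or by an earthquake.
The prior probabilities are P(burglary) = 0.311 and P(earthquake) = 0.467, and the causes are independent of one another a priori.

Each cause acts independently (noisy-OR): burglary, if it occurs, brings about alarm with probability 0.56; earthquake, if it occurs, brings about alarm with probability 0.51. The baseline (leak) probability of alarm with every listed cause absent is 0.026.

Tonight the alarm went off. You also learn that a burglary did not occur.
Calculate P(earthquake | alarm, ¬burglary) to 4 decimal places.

Under noisy-OR, P(alarm | causes) = 1 − (1−0.026)·∏(1−qᵢ) over the active causes.
Weight on earthquake=true, given the evidence: 0.52274×0.467 = 0.244120
Denominator P(alarm | ¬burglary): 0.026×0.533 + 0.52274×0.467 = 0.257978
Posterior = 0.244120 / 0.257978 ≈ 0.9463

P(earthquake | alarm, ¬burglary) ≈ 0.9463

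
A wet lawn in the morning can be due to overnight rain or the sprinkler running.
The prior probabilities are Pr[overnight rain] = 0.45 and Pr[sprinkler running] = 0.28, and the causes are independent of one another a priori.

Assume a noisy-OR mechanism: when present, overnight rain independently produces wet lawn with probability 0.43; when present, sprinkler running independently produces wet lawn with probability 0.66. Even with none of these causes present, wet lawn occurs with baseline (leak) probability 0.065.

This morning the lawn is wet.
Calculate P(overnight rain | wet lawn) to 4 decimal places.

Under noisy-OR, P(wet lawn | causes) = 1 − (1−0.065)·∏(1−qᵢ) over the active causes.
P(wet lawn) = 0.065×0.55×0.72 + 0.6821×0.55×0.28 + 0.46705×0.45×0.72 + 0.818797×0.45×0.28 = 0.025740 + 0.105043 + 0.151324 + 0.103168 = 0.385275
Of this, 0.254492 comes from 0.151324 + 0.103168 (the overnight rain=true cases).
Hence the posterior is 0.254492/0.385275 ≈ 0.6605.

P(overnight rain | wet lawn) ≈ 0.6605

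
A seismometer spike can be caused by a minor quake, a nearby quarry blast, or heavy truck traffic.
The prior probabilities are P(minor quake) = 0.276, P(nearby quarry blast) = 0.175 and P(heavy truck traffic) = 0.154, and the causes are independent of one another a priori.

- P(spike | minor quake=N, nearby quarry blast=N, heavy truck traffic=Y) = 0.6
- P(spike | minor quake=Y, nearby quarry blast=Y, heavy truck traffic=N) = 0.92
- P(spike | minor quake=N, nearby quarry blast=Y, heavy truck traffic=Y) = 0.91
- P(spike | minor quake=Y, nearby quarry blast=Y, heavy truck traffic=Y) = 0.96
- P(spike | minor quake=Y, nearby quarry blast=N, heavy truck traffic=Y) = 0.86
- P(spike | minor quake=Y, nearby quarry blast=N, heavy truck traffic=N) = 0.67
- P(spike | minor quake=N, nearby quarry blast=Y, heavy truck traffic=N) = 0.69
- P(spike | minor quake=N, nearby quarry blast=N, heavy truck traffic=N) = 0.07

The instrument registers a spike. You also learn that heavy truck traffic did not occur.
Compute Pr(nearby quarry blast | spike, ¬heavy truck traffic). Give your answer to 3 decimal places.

P(spike | ¬heavy truck traffic) = 0.07×0.724×0.825 + 0.69×0.724×0.175 + 0.67×0.276×0.825 + 0.92×0.276×0.175 = 0.041811 + 0.087423 + 0.152559 + 0.044436 = 0.326229
Of this, 0.131859 comes from 0.087423 + 0.044436 (the nearby quarry blast=true cases).
P(nearby quarry blast | spike, ¬heavy truck traffic) = 0.131859 / 0.326229 ≈ 0.404

Pr(nearby quarry blast | spike, ¬heavy truck traffic) ≈ 0.404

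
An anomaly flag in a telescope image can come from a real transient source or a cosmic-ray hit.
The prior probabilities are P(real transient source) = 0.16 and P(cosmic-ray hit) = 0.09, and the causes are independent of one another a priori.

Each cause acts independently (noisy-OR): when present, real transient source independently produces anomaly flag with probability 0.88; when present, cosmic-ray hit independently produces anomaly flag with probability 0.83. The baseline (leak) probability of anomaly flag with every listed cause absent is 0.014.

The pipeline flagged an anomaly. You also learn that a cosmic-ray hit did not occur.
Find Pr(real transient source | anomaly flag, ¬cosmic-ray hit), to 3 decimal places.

Under noisy-OR, P(anomaly flag | causes) = 1 − (1−0.014)·∏(1−qᵢ) over the active causes.
Numerator (weight on configurations with real transient source): 0.88168·0.16 = 0.141069
Denominator P(anomaly flag | ¬cosmic-ray hit): 0.014·0.84 + 0.88168·0.16 = 0.152829
P(real transient source | anomaly flag, ¬cosmic-ray hit) = 0.141069/0.152829 ≈ 0.923

Pr(real transient source | anomaly flag, ¬cosmic-ray hit) ≈ 0.923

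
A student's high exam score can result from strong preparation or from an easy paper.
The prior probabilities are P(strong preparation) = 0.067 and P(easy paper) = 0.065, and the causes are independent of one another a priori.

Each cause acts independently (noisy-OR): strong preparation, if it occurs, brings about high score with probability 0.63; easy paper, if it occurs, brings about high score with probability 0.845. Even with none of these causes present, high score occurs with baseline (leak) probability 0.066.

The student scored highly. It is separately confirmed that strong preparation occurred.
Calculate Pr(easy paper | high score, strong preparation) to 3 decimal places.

Pr(easy paper | high score, strong preparation) ≈ 0.091

Under noisy-OR, P(high score | causes) = 1 − (1−0.066)·∏(1−qᵢ) over the active causes.
P(high score | strong preparation) = 0.65442×0.935 + 0.946435×0.065 = 0.611883 + 0.061518 = 0.673401
Restricting to configurations with easy paper present: 0.946435×0.065 = 0.061518.
P(easy paper | high score, strong preparation) = 0.061518 / 0.673401 ≈ 0.091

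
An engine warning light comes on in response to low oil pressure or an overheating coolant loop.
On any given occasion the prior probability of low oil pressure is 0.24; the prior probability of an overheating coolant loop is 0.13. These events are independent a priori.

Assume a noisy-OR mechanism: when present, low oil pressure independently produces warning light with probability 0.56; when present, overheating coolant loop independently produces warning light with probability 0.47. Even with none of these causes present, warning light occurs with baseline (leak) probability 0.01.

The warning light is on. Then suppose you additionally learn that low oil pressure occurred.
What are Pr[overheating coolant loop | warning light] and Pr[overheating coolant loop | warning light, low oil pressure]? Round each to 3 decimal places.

Pr[overheating coolant loop | warning light] ≈ 0.363; Pr[overheating coolant loop | warning light, low oil pressure] ≈ 0.169

Under noisy-OR, P(warning light | causes) = 1 − (1−0.01)·∏(1−qᵢ) over the active causes.
P(warning light) = 0.01·0.76·0.87 + 0.4753·0.76·0.13 + 0.5644·0.24·0.87 + 0.769132·0.24·0.13 = 0.006612 + 0.046960 + 0.117847 + 0.023997 = 0.195416
Of this, 0.070957 comes from 0.046960 + 0.023997 (the overheating coolant loop=true cases).
P(overheating coolant loop | warning light) = 0.070957 / 0.195416 ≈ 0.363

Now condition on the additional information:
Sum P(warning light|·) weighted by the priors over both values of overheating coolant loop:
  P(warning light | low oil pressure) = 0.5644*0.87 + 0.769132*0.13
        = 0.491028 + 0.099987 = 0.591015
Configurations with overheating coolant loop contribute 0.099987, so
  P(overheating coolant loop | warning light, low oil pressure) = 0.099987 / 0.591015 ≈ 0.169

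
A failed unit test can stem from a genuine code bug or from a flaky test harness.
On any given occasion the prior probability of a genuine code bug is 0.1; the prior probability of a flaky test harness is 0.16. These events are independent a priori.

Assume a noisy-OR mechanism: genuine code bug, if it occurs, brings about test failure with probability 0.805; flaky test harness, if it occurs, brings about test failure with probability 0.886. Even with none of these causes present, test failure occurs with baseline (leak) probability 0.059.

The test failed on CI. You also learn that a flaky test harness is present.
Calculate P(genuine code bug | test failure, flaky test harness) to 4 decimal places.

Under noisy-OR, P(test failure | causes) = 1 − (1−0.059)·∏(1−qᵢ) over the active causes.
By total probability over both values of genuine code bug:
  P(test failure | flaky test harness) = 0.892726×0.9 + 0.979082×0.1
        = 0.803453 + 0.097908 = 0.901361
Configurations with genuine code bug contribute 0.097908, so
  P(genuine code bug | test failure, flaky test harness) = 0.097908 / 0.901361 ≈ 0.1086

P(genuine code bug | test failure, flaky test harness) ≈ 0.1086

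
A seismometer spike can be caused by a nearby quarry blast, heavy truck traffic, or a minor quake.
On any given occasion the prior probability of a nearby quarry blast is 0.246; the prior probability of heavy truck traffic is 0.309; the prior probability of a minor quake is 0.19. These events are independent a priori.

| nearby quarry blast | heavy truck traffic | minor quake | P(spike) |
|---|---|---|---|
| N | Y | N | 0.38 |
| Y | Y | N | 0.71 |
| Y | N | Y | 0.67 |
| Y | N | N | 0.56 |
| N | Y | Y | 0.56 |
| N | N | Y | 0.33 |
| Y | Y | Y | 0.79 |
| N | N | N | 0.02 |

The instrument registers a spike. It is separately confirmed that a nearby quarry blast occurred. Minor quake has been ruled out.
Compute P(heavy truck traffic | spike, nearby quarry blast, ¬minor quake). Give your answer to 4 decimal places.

Weight on heavy truck traffic=true, given the evidence: 0.71*0.309 = 0.219390
Denominator P(spike | nearby quarry blast, ¬minor quake): 0.56*0.691 + 0.71*0.309 = 0.606350
P(heavy truck traffic | spike, nearby quarry blast, ¬minor quake) = 0.219390/0.606350 ≈ 0.3618

P(heavy truck traffic | spike, nearby quarry blast, ¬minor quake) ≈ 0.3618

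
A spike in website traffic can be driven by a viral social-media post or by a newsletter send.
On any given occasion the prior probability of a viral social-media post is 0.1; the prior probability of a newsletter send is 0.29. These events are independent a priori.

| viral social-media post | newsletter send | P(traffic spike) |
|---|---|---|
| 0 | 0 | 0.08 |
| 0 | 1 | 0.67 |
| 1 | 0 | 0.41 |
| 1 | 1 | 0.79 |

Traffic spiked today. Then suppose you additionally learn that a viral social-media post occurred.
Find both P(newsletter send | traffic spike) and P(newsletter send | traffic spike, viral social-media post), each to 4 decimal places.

P(newsletter send | traffic spike) ≈ 0.7114; P(newsletter send | traffic spike, viral social-media post) ≈ 0.4404

P(traffic spike) = 0.08*0.9*0.71 + 0.67*0.9*0.29 + 0.41*0.1*0.71 + 0.79*0.1*0.29 = 0.051120 + 0.174870 + 0.029110 + 0.022910 = 0.278010
Of this, 0.197780 comes from 0.174870 + 0.022910 (the newsletter send=true cases).
So P(newsletter send | traffic spike) = 0.197780/0.278010 ≈ 0.7114.

Now condition on the additional information:
Sum P(traffic spike|·) weighted by the priors over both values of newsletter send:
  P(traffic spike | viral social-media post) = 0.41*0.71 + 0.79*0.29
        = 0.291100 + 0.229100 = 0.520200
Configurations with newsletter send contribute 0.229100, so
  P(newsletter send | traffic spike, viral social-media post) = 0.229100 / 0.520200 ≈ 0.4404
The drop from 0.7114 to 0.4404 is the explaining-away (discounting) effect.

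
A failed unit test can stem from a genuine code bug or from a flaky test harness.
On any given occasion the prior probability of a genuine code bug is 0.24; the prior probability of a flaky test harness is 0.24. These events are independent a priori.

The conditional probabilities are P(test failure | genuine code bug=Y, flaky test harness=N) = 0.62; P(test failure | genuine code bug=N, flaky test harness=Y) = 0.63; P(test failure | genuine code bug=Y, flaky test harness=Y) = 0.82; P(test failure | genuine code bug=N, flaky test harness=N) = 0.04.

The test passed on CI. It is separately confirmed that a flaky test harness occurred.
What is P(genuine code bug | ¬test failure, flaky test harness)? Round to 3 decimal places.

P(genuine code bug | ¬test failure, flaky test harness) ≈ 0.133

P(¬test failure | flaky test harness) = 0.37*0.76 + 0.18*0.24 = 0.281200 + 0.043200 = 0.324400
The genuine code bug-present share is 0.18*0.24 = 0.043200.
So P(genuine code bug | ¬test failure, flaky test harness) = 0.043200/0.324400 ≈ 0.133.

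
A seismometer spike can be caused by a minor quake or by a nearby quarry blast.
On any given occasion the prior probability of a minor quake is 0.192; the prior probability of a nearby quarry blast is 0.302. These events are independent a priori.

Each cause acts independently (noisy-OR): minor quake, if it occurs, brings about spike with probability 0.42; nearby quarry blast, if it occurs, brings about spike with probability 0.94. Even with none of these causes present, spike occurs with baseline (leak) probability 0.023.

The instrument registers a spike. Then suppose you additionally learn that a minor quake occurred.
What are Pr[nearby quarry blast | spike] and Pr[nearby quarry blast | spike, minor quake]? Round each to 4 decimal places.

Under noisy-OR, P(spike | causes) = 1 − (1−0.023)·∏(1−qᵢ) over the active causes.
For the numerator, keep only nearby quarry blast=true terms: 0.229712 + 0.056013 = 0.285725
Denominator P(spike): 0.023·0.808·0.698 + 0.94138·0.808·0.302 + 0.43334·0.192·0.698 + 0.966·0.192·0.302 = 0.356771
P(nearby quarry blast | spike) = 0.285725/0.356771 ≈ 0.8009

Now condition on the additional information:
By total probability over both values of nearby quarry blast:
  P(spike | minor quake) = 0.43334·0.698 + 0.966·0.302
        = 0.302471 + 0.291732 = 0.594203
Keeping only the nearby quarry blast-present terms gives 0.291732, so
  P(nearby quarry blast | spike, minor quake) = 0.291732 / 0.594203 ≈ 0.4910

Pr[nearby quarry blast | spike] ≈ 0.8009; Pr[nearby quarry blast | spike, minor quake] ≈ 0.4910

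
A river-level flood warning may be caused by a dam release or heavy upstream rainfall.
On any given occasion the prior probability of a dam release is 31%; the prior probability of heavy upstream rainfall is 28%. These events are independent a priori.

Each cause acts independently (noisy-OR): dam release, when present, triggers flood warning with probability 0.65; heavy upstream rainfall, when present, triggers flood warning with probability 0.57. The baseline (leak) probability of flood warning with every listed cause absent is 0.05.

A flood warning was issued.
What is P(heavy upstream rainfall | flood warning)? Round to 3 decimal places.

P(heavy upstream rainfall | flood warning) ≈ 0.520

Under noisy-OR, P(flood warning | causes) = 1 − (1−0.05)·∏(1−qᵢ) over the active causes.
By total probability over the 4 (dam release, heavy upstream rainfall) configurations:
  P(flood warning) = 0.05*0.69*0.72 + 0.5915*0.69*0.28 + 0.6675*0.31*0.72 + 0.857025*0.31*0.28
        = 0.024840 + 0.114278 + 0.148986 + 0.074390 = 0.362494
The terms with heavy upstream rainfall present sum to 0.188668, so
  P(heavy upstream rainfall | flood warning) = 0.188668 / 0.362494 ≈ 0.520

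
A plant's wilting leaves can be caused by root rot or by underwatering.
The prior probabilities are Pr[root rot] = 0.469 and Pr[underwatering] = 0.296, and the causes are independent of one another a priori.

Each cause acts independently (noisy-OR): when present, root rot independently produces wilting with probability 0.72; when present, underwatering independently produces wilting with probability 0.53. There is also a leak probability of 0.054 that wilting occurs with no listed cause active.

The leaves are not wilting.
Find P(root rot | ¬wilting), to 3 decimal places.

Under noisy-OR, P(wilting | causes) = 1 − (1−0.054)·∏(1−qᵢ) over the active causes.
P(¬wilting) = 0.946*0.531*0.704 + 0.44462*0.531*0.296 + 0.26488*0.469*0.704 + 0.124494*0.469*0.296 = 0.353638 + 0.069884 + 0.087457 + 0.017283 = 0.528262
Restricting to configurations with root rot present: 0.087457 + 0.017283 = 0.104740.
So P(root rot | ¬wilting) = 0.104740/0.528262 ≈ 0.198.

P(root rot | ¬wilting) ≈ 0.198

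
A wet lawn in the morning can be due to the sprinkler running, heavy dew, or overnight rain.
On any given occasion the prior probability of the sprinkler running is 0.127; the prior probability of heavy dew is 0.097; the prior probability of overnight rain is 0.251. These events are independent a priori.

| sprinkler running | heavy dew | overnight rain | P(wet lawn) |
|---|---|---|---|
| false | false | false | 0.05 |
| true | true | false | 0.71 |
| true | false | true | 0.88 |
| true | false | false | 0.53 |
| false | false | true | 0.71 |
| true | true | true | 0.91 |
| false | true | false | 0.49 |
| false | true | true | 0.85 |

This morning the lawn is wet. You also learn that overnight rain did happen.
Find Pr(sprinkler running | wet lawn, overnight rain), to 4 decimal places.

By total probability over the 4 (sprinkler running, heavy dew) configurations:
  P(wet lawn | overnight rain) = 0.71*0.873*0.903 + 0.85*0.873*0.097 + 0.88*0.127*0.903 + 0.91*0.127*0.097
        = 0.559706 + 0.071979 + 0.100919 + 0.011210 = 0.743814
The terms with sprinkler running present sum to 0.112129, so
  P(sprinkler running | wet lawn, overnight rain) = 0.112129 / 0.743814 ≈ 0.1507

Pr(sprinkler running | wet lawn, overnight rain) ≈ 0.1507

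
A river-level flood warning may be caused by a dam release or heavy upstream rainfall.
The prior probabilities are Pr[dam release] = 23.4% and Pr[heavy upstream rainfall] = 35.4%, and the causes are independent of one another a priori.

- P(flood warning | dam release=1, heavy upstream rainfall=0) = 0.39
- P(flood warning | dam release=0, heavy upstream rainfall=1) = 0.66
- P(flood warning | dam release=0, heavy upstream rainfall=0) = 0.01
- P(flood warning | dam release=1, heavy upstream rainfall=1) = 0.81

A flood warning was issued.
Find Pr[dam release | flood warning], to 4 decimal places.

Pr[dam release | flood warning] ≈ 0.4067

Sum P(flood warning|·) weighted by the priors over the 4 (dam release, heavy upstream rainfall) configurations:
  P(flood warning) = 0.01·0.766·0.646 + 0.66·0.766·0.354 + 0.39·0.234·0.646 + 0.81·0.234·0.354
        = 0.004948 + 0.178968 + 0.058954 + 0.067097 = 0.309967
Keeping only the dam release-present terms gives 0.126051, so
  P(dam release | flood warning) = 0.126051 / 0.309967 ≈ 0.4067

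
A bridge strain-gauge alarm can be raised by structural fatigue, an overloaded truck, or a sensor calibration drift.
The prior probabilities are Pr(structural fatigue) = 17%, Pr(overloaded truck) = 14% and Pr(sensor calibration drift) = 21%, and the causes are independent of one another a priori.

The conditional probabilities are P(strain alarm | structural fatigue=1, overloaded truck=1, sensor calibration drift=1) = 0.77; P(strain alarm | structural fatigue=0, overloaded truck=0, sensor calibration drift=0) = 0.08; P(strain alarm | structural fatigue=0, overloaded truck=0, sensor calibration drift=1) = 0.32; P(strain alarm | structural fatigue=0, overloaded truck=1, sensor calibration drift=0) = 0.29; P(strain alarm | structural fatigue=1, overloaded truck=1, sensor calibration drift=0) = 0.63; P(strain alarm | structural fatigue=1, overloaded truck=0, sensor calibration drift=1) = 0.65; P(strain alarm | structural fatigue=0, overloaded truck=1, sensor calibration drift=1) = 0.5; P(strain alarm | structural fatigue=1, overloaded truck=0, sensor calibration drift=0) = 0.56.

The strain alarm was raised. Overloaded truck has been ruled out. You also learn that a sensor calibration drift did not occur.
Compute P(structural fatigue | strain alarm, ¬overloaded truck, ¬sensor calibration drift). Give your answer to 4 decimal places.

P(structural fatigue | strain alarm, ¬overloaded truck, ¬sensor calibration drift) ≈ 0.5891

Enumerate both values of structural fatigue and weight by the priors:
  P(strain alarm | ¬overloaded truck, ¬sensor calibration drift) = 0.08×0.83 + 0.56×0.17
        = 0.066400 + 0.095200 = 0.161600
Configurations with structural fatigue contribute 0.095200, so
  P(structural fatigue | strain alarm, ¬overloaded truck, ¬sensor calibration drift) = 0.095200 / 0.161600 ≈ 0.5891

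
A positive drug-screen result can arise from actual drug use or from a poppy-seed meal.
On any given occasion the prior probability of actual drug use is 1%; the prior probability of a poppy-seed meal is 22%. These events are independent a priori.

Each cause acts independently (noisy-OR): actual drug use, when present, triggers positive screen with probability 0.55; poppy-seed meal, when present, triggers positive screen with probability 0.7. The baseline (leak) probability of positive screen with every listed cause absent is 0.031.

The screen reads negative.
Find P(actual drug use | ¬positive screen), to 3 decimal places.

Under noisy-OR, P(positive screen | causes) = 1 − (1−0.031)·∏(1−qᵢ) over the active causes.
P(¬positive screen) = 0.969*0.99*0.78 + 0.2907*0.99*0.22 + 0.43605*0.01*0.78 + 0.130815*0.01*0.22 = 0.748262 + 0.063314 + 0.003401 + 0.000288 = 0.815265
Restricting to configurations with actual drug use present: 0.003401 + 0.000288 = 0.003689.
P(actual drug use | ¬positive screen) = 0.003689 / 0.815265 ≈ 0.005

P(actual drug use | ¬positive screen) ≈ 0.005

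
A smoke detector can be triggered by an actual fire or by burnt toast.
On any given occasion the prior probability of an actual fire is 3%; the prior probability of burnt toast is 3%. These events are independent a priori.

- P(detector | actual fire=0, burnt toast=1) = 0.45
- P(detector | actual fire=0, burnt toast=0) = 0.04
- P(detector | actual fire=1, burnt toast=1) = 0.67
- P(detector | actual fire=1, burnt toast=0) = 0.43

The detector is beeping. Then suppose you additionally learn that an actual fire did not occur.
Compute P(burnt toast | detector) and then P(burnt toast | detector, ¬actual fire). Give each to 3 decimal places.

P(detector) = 0.04*0.97*0.97 + 0.45*0.97*0.03 + 0.43*0.03*0.97 + 0.67*0.03*0.03 = 0.037636 + 0.013095 + 0.012513 + 0.000603 = 0.063847
Restricting to configurations with burnt toast present: 0.013095 + 0.000603 = 0.013698.
P(burnt toast | detector) = 0.013698 / 0.063847 ≈ 0.215

Now also conditioning on actual fire≠true:
By total probability over both values of burnt toast:
  P(detector | ¬actual fire) = 0.04·0.97 + 0.45·0.03
        = 0.038800 + 0.013500 = 0.052300
Keeping only the burnt toast-present terms gives 0.013500, so
  P(burnt toast | detector, ¬actual fire) = 0.013500 / 0.052300 ≈ 0.258

P(burnt toast | detector) ≈ 0.215; P(burnt toast | detector, ¬actual fire) ≈ 0.258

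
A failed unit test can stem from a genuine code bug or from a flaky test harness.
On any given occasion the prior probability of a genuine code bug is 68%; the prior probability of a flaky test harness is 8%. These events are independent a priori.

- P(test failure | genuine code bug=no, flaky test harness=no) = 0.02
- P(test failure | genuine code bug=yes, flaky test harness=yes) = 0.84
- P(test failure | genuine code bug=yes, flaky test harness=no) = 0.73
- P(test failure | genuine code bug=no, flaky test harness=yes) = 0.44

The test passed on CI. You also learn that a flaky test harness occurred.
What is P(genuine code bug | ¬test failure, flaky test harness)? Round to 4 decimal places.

P(genuine code bug | ¬test failure, flaky test harness) ≈ 0.3778

P(¬test failure | flaky test harness) = 0.56·0.32 + 0.16·0.68 = 0.179200 + 0.108800 = 0.288000
Of this, 0.108800 comes from 0.16·0.68 (the genuine code bug=true cases).
Hence the posterior is 0.108800/0.288000 ≈ 0.3778.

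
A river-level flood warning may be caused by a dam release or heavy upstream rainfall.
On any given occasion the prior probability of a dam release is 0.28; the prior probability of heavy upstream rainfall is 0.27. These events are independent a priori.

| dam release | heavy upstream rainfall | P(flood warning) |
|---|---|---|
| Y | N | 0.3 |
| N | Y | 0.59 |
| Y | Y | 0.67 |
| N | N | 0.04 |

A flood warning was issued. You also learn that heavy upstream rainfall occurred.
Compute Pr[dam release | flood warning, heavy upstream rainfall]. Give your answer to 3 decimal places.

For the numerator, keep only dam release=true terms: 0.67*0.28 = 0.187600
Normalizer over all consistent configurations: 0.59*0.72 + 0.67*0.28 = 0.612400
P(dam release | flood warning, heavy upstream rainfall) = 0.187600/0.612400 ≈ 0.306

Pr[dam release | flood warning, heavy upstream rainfall] ≈ 0.306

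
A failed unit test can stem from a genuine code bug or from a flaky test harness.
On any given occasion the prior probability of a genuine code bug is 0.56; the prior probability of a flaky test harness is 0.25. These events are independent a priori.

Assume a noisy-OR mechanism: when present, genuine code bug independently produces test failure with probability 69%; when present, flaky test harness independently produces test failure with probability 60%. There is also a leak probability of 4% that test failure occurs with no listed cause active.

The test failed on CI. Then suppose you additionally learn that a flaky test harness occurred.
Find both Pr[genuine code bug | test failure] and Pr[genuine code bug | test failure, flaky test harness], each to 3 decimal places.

Pr[genuine code bug | test failure] ≈ 0.838; Pr[genuine code bug | test failure, flaky test harness] ≈ 0.645

Under noisy-OR, P(test failure | causes) = 1 − (1−0.04)·∏(1−qᵢ) over the active causes.
Enumerate the 4 (genuine code bug, flaky test harness) configurations and weight by the priors:
  P(test failure) = 0.04*0.44*0.75 + 0.616*0.44*0.25 + 0.7024*0.56*0.75 + 0.88096*0.56*0.25
        = 0.013200 + 0.067760 + 0.295008 + 0.123334 = 0.499302
The terms with genuine code bug present sum to 0.418342, so
  P(genuine code bug | test failure) = 0.418342 / 0.499302 ≈ 0.838

Now condition on the additional information:
Sum P(test failure|·) weighted by the priors over both values of genuine code bug:
  P(test failure | flaky test harness) = 0.616·0.44 + 0.88096·0.56
        = 0.271040 + 0.493338 = 0.764378
Keeping only the genuine code bug-present terms gives 0.493338, so
  P(genuine code bug | test failure, flaky test harness) = 0.493338 / 0.764378 ≈ 0.645
Conditioning on flaky test harness lowers the posterior on genuine code bug: the classic explaining-away effect in a common-effect structure.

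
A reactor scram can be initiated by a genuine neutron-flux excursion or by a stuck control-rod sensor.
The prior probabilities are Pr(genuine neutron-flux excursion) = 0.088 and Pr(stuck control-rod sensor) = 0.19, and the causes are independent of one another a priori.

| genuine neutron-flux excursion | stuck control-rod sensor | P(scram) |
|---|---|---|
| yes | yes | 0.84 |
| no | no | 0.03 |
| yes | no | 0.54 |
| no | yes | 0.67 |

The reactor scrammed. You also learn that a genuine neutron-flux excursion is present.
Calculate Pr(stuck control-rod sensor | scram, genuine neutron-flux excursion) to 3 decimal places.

Weight on stuck control-rod sensor=true, given the evidence: 0.84*0.19 = 0.159600
Normalizer over all consistent configurations: 0.54*0.81 + 0.84*0.19 = 0.597000
P(stuck control-rod sensor | scram, genuine neutron-flux excursion) = 0.159600/0.597000 ≈ 0.267

Pr(stuck control-rod sensor | scram, genuine neutron-flux excursion) ≈ 0.267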